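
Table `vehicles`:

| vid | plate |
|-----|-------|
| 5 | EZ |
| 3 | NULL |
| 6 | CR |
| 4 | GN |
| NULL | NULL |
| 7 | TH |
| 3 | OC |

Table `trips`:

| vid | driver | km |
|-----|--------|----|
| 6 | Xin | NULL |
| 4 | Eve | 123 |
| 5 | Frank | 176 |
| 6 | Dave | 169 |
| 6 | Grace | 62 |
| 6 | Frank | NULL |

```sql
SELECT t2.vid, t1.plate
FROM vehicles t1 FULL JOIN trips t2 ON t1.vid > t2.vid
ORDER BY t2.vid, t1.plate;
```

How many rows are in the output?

13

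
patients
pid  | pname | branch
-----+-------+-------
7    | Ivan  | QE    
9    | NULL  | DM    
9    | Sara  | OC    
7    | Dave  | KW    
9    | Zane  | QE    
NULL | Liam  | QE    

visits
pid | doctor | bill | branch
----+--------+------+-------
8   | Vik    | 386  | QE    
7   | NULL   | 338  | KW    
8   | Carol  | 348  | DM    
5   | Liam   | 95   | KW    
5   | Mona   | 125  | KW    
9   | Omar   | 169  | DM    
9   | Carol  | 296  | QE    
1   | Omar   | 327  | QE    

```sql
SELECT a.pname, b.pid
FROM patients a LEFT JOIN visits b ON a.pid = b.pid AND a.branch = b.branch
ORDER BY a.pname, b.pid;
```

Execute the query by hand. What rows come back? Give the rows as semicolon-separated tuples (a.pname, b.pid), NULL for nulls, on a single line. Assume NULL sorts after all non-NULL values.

(Dave, 7); (Ivan, NULL); (Liam, NULL); (Sara, NULL); (Zane, 9); (NULL, 9)

LEFT JOIN keeps every row from `patients`; unmatched rows get NULL for `visits`'s columns.
Matching on a.pid = b.pid AND a.branch = b.branch. A NULL in a compared column never satisfies the condition.
- a (pid=7, branch=QE) has no partner → padded with NULL.
- a (pid=9, branch=DM) pairs with 1 row(s) of b.
- a (pid=9, branch=OC) has no partner → padded with NULL.
- a (pid=7, branch=KW) pairs with 1 row(s) of b.
- a (pid=9, branch=QE) pairs with 1 row(s) of b.
- a (pid=NULL, branch=QE) has no partner → padded with NULL.
After projecting and ordering:
a.pname | b.pid
Dave | 7
Ivan | NULL
Liam | NULL
Sara | NULL
Zane | 9
NULL | 9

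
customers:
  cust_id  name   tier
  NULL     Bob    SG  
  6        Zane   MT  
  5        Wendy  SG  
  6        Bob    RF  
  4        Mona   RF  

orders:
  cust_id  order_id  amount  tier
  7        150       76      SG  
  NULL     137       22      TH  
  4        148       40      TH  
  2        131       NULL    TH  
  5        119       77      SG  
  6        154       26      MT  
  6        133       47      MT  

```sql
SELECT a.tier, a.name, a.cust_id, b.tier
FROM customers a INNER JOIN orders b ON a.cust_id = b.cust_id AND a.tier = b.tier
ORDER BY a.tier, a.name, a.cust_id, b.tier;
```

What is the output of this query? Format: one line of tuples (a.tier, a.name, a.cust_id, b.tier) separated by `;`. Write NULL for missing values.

INNER JOIN keeps only pairs where the ON condition holds.
Matching on a.cust_id = b.cust_id AND a.tier = b.tier. A NULL in a compared column never satisfies the condition.
Matched pairs: 3.

(MT, Zane, 6, MT); (MT, Zane, 6, MT); (SG, Wendy, 5, SG)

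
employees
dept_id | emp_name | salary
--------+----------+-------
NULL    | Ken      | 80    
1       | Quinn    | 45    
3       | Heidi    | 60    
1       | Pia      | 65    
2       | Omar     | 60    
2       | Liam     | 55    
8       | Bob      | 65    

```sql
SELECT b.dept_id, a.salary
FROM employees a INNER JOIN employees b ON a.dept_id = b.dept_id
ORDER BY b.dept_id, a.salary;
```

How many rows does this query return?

INNER JOIN keeps only pairs where the ON condition holds.
Matching on a.dept_id = b.dept_id. A NULL in a compared column never satisfies the condition.
Matched pairs: 10.
Total: 10 rows.

10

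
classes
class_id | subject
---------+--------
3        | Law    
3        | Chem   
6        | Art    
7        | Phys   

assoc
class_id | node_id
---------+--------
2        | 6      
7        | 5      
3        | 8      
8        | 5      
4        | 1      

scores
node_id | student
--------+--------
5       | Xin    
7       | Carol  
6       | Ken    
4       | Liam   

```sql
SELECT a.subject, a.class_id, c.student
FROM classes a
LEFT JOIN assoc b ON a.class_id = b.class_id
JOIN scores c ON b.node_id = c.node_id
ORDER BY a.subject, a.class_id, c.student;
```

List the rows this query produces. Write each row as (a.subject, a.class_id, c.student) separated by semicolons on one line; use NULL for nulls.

Step 1 — a LEFT JOIN b on class_id → 4 row(s).
Then INNER JOIN `scores c` on node_id: keep only rows whose b.node_id appears in c.

(Phys, 7, Xin)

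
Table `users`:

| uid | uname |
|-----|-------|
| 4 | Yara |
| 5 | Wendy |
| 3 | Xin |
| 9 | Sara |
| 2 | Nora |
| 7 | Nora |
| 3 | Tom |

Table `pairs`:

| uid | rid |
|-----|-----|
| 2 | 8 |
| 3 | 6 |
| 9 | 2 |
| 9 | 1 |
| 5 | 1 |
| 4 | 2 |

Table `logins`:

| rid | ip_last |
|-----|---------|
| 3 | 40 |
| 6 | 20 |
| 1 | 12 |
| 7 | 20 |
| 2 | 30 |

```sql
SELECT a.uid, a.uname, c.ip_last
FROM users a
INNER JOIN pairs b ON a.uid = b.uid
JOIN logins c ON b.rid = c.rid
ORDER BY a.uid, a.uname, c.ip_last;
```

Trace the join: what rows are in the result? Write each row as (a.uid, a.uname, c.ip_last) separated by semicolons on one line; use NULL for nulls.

(3, Tom, 20); (3, Xin, 20); (4, Yara, 30); (5, Wendy, 12); (9, Sara, 12); (9, Sara, 30)

Joins associate left-to-right: users INNER JOIN pairs on uid gives 7 intermediate row(s).
Then INNER JOIN `logins c` on rid: keep only rows whose b.rid appears in c.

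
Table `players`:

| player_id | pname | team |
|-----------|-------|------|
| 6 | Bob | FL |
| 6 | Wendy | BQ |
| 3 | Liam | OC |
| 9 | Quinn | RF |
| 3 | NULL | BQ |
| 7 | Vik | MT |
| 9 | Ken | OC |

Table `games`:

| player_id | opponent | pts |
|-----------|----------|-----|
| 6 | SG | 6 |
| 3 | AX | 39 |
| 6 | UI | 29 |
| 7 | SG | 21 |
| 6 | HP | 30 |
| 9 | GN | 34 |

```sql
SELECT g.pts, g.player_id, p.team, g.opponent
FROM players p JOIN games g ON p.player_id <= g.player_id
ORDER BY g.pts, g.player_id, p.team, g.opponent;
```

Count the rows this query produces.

INNER JOIN keeps only pairs where the ON condition holds.
Matching on p.player_id <= g.player_id.
- p row (player_id=6): matches 5 g row(s) → 5 output row(s).
- p row (player_id=6): matches 5 g row(s) → 5 output row(s).
- p row (player_id=3): matches 6 g row(s) → 6 output row(s).
- p row (player_id=9): matches 1 g row(s) → 1 output row(s).
- p row (player_id=3): matches 6 g row(s) → 6 output row(s).
- p row (player_id=7): matches 2 g row(s) → 2 output row(s).
- p row (player_id=9): matches 1 g row(s) → 1 output row(s).
Total: 26 rows.

26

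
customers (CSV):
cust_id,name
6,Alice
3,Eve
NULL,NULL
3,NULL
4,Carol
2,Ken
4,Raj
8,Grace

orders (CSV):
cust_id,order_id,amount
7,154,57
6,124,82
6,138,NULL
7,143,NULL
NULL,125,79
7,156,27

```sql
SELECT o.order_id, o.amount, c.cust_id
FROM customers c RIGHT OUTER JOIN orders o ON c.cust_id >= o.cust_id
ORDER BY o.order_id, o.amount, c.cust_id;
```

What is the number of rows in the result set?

8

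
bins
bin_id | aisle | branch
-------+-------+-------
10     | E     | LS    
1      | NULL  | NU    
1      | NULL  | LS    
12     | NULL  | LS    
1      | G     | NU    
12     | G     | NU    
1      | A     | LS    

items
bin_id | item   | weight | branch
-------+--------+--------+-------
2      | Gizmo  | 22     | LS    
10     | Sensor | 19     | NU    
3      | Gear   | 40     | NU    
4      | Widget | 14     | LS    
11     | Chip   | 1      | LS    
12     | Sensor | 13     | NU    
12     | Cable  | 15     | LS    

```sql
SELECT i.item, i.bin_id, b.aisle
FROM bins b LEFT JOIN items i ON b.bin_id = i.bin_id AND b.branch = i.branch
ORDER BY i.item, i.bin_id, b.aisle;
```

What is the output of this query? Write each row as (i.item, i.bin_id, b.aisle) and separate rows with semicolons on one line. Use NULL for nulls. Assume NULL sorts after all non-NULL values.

(Cable, 12, NULL); (Sensor, 12, G); (NULL, NULL, A); (NULL, NULL, E); (NULL, NULL, G); (NULL, NULL, NULL); (NULL, NULL, NULL)

LEFT JOIN keeps every row from `bins`; unmatched rows get NULL for `items`'s columns.
Matching on b.bin_id = i.bin_id AND b.branch = i.branch.
- b row (bin_id=10, branch=LS): no match → kept, i columns NULL.
- b row (bin_id=1, branch=NU): no match → kept, i columns NULL.
- b row (bin_id=1, branch=LS): no match → kept, i columns NULL.
- b row (bin_id=12, branch=LS): matches 1 i row(s) → 1 output row(s).
- b row (bin_id=1, branch=NU): no match → kept, i columns NULL.
- b row (bin_id=12, branch=NU): matches 1 i row(s) → 1 output row(s).
- b row (bin_id=1, branch=LS): no match → kept, i columns NULL.
After projecting and ordering:
i.item | i.bin_id | b.aisle
Cable | 12 | NULL
Sensor | 12 | G
NULL | NULL | A
NULL | NULL | E
NULL | NULL | G
NULL | NULL | NULL
NULL | NULL | NULL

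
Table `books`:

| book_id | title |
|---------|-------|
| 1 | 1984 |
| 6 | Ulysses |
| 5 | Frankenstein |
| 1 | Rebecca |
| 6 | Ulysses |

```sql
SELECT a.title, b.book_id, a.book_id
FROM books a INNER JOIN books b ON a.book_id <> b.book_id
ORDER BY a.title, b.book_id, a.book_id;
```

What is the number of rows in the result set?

INNER JOIN keeps only pairs where the ON condition holds.
Matching on a.book_id <> b.book_id.
Matched pairs: 16.
Total: 16 rows.

16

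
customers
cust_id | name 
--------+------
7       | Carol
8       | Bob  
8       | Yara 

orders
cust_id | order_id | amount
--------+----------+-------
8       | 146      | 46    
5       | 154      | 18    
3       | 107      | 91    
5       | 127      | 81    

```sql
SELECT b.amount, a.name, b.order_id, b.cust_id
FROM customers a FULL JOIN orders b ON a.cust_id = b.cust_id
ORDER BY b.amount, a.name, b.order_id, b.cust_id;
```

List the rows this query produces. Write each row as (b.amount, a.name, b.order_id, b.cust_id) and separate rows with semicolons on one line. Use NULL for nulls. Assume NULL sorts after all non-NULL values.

(18, NULL, 154, 5); (46, Bob, 146, 8); (46, Yara, 146, 8); (81, NULL, 127, 5); (91, NULL, 107, 3); (NULL, Carol, NULL, NULL)

FULL OUTER JOIN keeps every row from both sides; unmatched rows get NULL for the other side's columns.
Matching on a.cust_id = b.cust_id.
- a row (cust_id=7): no match → kept, b columns NULL.
- a row (cust_id=8): matches 1 b row(s) → 1 output row(s).
- a row (cust_id=8): matches 1 b row(s) → 1 output row(s).
- 3 row(s) from b found no a partner → padded with NULL.
After projecting and ordering:
b.amount | a.name | b.order_id | b.cust_id
18 | NULL | 154 | 5
46 | Bob | 146 | 8
46 | Yara | 146 | 8
81 | NULL | 127 | 5
91 | NULL | 107 | 3
NULL | Carol | NULL | NULL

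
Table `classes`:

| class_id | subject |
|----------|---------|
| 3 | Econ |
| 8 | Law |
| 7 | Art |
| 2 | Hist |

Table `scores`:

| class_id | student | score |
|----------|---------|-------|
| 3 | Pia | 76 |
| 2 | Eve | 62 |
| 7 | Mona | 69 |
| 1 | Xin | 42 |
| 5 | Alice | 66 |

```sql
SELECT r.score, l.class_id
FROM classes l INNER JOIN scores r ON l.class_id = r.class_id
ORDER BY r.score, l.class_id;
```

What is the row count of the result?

INNER JOIN keeps only pairs where the ON condition holds.
Matching on l.class_id = r.class_id.
Matched pairs: 3.
Total: 3 rows.

3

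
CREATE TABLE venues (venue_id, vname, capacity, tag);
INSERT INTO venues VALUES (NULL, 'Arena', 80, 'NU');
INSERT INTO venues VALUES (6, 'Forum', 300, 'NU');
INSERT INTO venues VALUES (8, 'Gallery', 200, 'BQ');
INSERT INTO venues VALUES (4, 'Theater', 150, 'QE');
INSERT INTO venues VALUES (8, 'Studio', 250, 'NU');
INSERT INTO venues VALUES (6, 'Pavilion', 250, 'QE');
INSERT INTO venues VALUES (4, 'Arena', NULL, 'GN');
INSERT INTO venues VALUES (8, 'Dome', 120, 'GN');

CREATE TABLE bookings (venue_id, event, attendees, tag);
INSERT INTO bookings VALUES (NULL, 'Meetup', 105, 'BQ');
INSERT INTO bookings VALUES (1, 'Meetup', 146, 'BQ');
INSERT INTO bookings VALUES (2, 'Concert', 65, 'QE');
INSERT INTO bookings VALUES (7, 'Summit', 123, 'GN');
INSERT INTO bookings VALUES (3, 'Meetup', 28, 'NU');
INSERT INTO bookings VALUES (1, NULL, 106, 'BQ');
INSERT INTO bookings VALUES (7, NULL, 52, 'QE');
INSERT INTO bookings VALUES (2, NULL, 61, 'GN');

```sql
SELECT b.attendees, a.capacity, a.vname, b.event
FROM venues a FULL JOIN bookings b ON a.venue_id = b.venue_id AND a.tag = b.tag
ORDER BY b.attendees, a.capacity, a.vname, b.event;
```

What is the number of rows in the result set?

16

FULL OUTER JOIN keeps every row from both sides; unmatched rows get NULL for the other side's columns.
Matching on a.venue_id = b.venue_id AND a.tag = b.tag. A NULL in a compared column never satisfies the condition.
Matched pairs: 0; unmatched a rows kept: 8; unmatched b rows kept: 8.
Total: 0 matched + 16 padded = 16 rows.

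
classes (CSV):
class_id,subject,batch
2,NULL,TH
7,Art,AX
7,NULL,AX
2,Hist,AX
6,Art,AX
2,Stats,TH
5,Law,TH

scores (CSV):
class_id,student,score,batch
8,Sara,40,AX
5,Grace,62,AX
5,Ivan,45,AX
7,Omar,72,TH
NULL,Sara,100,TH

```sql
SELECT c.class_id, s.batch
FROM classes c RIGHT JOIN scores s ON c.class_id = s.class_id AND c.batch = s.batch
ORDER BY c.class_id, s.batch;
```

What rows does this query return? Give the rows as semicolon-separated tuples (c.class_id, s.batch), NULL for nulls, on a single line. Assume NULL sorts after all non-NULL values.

(NULL, AX); (NULL, AX); (NULL, AX); (NULL, TH); (NULL, TH)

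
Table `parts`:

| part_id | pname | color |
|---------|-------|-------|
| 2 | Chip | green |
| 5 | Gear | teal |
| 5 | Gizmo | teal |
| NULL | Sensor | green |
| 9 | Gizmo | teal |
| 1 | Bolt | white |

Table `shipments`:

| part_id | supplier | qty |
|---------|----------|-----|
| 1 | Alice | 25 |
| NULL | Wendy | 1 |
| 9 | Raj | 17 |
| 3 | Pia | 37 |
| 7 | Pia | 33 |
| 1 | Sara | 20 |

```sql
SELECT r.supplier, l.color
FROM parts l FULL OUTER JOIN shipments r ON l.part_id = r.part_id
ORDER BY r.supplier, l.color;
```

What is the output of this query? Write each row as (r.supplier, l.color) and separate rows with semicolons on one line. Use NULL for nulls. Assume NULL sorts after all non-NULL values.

(Alice, white); (Pia, NULL); (Pia, NULL); (Raj, teal); (Sara, white); (Wendy, NULL); (NULL, green); (NULL, green); (NULL, teal); (NULL, teal)

FULL OUTER JOIN keeps every row from both sides; unmatched rows get NULL for the other side's columns.
Matching on l.part_id = r.part_id. A NULL in a compared column never satisfies the condition.
- part_id=2: no r row matches, row kept with r columns NULL.
- part_id=5: no r row matches, row kept with r columns NULL.
- part_id=5: no r row matches, row kept with r columns NULL.
- part_id=NULL: no r row matches, row kept with r columns NULL.
- part_id=9: 1 matching r row(s), so 1 row(s) emitted.
- part_id=1: 2 matching r row(s), so 2 row(s) emitted.
- 3 r row(s) had no l match → kept, l columns NULL.
After projecting and ordering:
r.supplier | l.color
Alice | white
Pia | NULL
Pia | NULL
Raj | teal
Sara | white
Wendy | NULL
NULL | green
NULL | green
NULL | teal
NULL | teal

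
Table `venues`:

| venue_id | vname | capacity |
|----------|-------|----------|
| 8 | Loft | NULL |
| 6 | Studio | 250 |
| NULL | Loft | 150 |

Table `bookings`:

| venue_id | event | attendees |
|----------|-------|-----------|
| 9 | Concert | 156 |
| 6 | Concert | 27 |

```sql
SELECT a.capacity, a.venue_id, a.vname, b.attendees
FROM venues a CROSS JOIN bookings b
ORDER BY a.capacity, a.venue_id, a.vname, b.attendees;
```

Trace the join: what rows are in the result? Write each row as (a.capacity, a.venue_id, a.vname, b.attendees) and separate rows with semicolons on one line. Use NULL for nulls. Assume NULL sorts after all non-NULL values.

CROSS JOIN pairs every row of `venues` with every row of `bookings`: 3 × 2 = 6 rows.
After projecting and ordering:
a.capacity | a.venue_id | a.vname | b.attendees
150 | NULL | Loft | 27
150 | NULL | Loft | 156
250 | 6 | Studio | 27
250 | 6 | Studio | 156
NULL | 8 | Loft | 27
NULL | 8 | Loft | 156

(150, NULL, Loft, 27); (150, NULL, Loft, 156); (250, 6, Studio, 27); (250, 6, Studio, 156); (NULL, 8, Loft, 27); (NULL, 8, Loft, 156)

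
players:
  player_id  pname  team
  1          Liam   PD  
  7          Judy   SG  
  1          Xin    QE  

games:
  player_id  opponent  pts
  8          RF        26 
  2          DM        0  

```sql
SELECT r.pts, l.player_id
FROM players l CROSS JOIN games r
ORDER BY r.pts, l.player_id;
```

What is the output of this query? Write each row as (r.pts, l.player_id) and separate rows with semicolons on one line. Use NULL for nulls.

CROSS JOIN pairs every row of `players` with every row of `games`: 3 × 2 = 6 rows.
After projecting and ordering:
r.pts | l.player_id
0 | 1
0 | 1
0 | 7
26 | 1
26 | 1
26 | 7

(0, 1); (0, 1); (0, 7); (26, 1); (26, 1); (26, 7)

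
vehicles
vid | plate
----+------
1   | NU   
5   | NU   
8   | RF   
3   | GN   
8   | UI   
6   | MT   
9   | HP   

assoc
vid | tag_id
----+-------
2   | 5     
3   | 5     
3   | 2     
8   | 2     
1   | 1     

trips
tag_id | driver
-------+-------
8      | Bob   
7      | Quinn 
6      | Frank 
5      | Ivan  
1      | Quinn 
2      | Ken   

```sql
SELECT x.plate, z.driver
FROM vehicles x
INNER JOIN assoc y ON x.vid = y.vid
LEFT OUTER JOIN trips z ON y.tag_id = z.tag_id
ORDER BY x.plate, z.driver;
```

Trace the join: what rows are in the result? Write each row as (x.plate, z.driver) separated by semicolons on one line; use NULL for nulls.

(GN, Ivan); (GN, Ken); (NU, Quinn); (RF, Ken); (UI, Ken)

Evaluate left to right. First `vehicles x INNER JOIN assoc y` on vid: 5 row(s).
Then LEFT JOIN `trips z` on tag_id: each of those 5 rows is kept; rows whose y.tag_id has no match in z get NULL for z's columns.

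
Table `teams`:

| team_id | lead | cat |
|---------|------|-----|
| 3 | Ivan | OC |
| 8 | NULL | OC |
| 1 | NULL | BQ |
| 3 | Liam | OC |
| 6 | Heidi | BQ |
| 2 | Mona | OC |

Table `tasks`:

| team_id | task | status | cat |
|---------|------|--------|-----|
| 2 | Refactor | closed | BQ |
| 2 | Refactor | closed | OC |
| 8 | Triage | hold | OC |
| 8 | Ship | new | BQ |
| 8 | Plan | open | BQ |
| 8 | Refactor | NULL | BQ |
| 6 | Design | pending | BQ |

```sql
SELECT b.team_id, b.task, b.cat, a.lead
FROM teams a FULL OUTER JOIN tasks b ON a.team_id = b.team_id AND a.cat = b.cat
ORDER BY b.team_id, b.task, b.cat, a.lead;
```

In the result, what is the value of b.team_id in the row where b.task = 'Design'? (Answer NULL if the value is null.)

6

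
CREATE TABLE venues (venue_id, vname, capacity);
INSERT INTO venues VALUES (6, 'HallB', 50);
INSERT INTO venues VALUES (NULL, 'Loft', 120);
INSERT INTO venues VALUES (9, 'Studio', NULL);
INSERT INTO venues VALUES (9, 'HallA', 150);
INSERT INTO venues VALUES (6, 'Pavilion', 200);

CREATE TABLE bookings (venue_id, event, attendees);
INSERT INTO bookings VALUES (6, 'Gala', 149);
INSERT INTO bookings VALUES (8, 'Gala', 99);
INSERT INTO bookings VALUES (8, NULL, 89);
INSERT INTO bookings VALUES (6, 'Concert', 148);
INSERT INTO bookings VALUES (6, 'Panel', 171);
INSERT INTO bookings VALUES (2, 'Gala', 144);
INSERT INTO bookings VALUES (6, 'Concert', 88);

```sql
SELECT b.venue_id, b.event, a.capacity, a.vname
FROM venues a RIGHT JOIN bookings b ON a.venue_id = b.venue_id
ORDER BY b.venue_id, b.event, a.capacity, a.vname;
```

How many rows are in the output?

RIGHT JOIN keeps every row from `bookings`; unmatched rows get NULL for `venues`'s columns.
Matching on a.venue_id = b.venue_id. A NULL in a compared column never satisfies the condition.
- a row (venue_id=6): matches 4 b row(s) → 4 output row(s).
- a row (venue_id=NULL): no match.
- a row (venue_id=9): no match.
- a row (venue_id=9): no match.
- a row (venue_id=6): matches 4 b row(s) → 4 output row(s).
- 3 row(s) from b found no a partner → padded with NULL.
Total: 8 matched + 3 padded = 11 rows.

11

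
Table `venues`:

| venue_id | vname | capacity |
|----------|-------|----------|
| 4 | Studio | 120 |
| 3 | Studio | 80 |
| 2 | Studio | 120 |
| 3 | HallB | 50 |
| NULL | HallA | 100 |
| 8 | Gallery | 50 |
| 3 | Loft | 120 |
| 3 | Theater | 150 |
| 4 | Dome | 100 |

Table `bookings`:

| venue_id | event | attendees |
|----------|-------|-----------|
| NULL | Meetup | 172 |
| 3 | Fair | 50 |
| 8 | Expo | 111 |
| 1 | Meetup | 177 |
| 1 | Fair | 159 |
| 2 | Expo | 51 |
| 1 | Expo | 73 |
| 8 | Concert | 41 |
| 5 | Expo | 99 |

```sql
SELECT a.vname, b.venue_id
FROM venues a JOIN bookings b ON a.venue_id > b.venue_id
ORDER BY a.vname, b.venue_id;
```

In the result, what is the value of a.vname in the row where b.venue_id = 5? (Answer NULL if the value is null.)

Gallery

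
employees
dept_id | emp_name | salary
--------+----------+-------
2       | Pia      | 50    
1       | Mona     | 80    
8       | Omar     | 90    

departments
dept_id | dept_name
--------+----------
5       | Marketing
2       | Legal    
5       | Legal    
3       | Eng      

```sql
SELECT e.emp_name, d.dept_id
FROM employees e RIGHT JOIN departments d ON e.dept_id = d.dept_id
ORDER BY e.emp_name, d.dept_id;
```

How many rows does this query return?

4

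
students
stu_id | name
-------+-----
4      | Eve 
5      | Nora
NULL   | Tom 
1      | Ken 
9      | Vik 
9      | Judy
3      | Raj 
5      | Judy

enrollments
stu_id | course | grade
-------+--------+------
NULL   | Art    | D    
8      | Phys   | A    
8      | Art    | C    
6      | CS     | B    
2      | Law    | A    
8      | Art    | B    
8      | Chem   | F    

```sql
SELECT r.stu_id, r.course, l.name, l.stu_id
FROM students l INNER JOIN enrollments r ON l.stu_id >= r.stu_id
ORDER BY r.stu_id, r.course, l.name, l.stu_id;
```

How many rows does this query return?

INNER JOIN keeps only pairs where the ON condition holds.
Matching on l.stu_id >= r.stu_id. A NULL in a compared column never satisfies the condition.
Matched pairs: 16.
Total: 16 rows.

16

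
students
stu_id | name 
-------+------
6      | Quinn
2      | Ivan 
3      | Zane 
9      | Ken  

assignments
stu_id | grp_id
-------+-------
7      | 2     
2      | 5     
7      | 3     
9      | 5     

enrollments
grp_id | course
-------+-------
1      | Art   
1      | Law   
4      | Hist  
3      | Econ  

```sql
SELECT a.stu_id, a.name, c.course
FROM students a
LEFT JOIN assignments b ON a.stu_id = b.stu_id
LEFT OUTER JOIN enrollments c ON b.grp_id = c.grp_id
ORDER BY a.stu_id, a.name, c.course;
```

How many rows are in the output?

Joins associate left-to-right: students LEFT JOIN assignments on stu_id gives 4 intermediate row(s).
Then LEFT JOIN `enrollments c` on grp_id: each of those 4 rows is kept; rows whose b.grp_id has no match in c get NULL for c's columns.
Result: 4 row(s).

4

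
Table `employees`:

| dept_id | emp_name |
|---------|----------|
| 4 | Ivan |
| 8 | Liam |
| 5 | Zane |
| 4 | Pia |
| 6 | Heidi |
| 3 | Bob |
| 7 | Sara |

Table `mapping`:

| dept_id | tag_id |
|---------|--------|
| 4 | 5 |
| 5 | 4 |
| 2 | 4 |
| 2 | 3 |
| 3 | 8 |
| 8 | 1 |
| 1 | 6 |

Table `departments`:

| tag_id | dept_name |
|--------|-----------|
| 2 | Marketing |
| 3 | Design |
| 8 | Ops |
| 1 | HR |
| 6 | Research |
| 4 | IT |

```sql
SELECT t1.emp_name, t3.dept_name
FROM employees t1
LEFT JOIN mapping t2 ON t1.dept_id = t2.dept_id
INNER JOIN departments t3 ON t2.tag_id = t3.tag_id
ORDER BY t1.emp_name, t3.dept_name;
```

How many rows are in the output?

Evaluate left to right. First `employees t1 LEFT JOIN mapping t2` on dept_id: 7 row(s).
Then INNER JOIN `departments t3` on tag_id: keep only rows whose t2.tag_id appears in t3.
Result: 3 row(s).

3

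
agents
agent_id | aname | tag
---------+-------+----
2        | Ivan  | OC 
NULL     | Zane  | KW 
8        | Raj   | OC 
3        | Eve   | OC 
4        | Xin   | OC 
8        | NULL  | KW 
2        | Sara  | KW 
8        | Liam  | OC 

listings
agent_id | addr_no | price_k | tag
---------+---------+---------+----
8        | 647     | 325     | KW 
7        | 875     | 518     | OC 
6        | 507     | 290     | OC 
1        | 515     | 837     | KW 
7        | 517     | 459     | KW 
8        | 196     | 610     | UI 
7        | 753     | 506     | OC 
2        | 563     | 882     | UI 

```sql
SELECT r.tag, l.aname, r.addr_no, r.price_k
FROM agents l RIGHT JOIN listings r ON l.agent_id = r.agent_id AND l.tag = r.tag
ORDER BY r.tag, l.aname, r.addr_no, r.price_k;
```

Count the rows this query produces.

8

RIGHT JOIN keeps every row from `listings`; unmatched rows get NULL for `agents`'s columns.
Matching on l.agent_id = r.agent_id AND l.tag = r.tag. A NULL in a compared column never satisfies the condition.
Matched pairs: 1; unmatched r rows kept: 7.
Total: 1 matched + 7 padded = 8 rows.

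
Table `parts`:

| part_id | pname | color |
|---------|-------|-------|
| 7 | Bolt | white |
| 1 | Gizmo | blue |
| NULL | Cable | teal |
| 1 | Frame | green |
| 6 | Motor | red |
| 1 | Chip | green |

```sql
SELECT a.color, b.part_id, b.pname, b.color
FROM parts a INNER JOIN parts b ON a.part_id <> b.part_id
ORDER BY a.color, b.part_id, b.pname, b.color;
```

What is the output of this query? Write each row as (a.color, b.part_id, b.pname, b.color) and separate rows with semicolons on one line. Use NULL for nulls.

(blue, 6, Motor, red); (blue, 7, Bolt, white); (green, 6, Motor, red); (green, 6, Motor, red); (green, 7, Bolt, white); (green, 7, Bolt, white); (red, 1, Chip, green); (red, 1, Frame, green); (red, 1, Gizmo, blue); (red, 7, Bolt, white); (white, 1, Chip, green); (white, 1, Frame, green); (white, 1, Gizmo, blue); (white, 6, Motor, red)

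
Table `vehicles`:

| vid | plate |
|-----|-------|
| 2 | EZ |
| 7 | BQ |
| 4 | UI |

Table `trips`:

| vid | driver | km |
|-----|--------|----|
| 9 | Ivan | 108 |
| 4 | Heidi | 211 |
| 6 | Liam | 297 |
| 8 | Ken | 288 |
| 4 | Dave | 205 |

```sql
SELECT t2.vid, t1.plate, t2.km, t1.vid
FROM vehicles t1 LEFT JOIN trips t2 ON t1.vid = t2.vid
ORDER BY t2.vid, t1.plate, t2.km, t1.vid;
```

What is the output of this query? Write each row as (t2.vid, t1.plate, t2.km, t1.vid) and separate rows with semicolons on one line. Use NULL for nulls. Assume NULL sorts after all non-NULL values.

LEFT JOIN keeps every row from `vehicles`; unmatched rows get NULL for `trips`'s columns.
Matching on t1.vid = t2.vid.
- t1 (vid=2) has no partner → padded with NULL.
- t1 (vid=7) has no partner → padded with NULL.
- t1 (vid=4) pairs with 2 row(s) of t2.
After projecting and ordering:
t2.vid | t1.plate | t2.km | t1.vid
4 | UI | 205 | 4
4 | UI | 211 | 4
NULL | BQ | NULL | 7
NULL | EZ | NULL | 2

(4, UI, 205, 4); (4, UI, 211, 4); (NULL, BQ, NULL, 7); (NULL, EZ, NULL, 2)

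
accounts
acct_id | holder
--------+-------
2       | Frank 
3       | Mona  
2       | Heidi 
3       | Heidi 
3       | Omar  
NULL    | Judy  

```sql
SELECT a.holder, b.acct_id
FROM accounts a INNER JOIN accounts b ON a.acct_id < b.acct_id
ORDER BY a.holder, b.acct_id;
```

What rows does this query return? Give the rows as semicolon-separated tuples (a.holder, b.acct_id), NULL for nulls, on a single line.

INNER JOIN keeps only pairs where the ON condition holds.
Matching on a.acct_id < b.acct_id. A NULL in a compared column never satisfies the condition.
- acct_id=2: 3 matching b row(s), so 3 row(s) emitted.
- acct_id=3: no matching b row, dropped.
- acct_id=2: 3 matching b row(s), so 3 row(s) emitted.
- acct_id=3: no matching b row, dropped.
- acct_id=3: no matching b row, dropped.
- acct_id=NULL: no matching b row, dropped.
After projecting and ordering:
a.holder | b.acct_id
Frank | 3
Frank | 3
Frank | 3
Heidi | 3
Heidi | 3
Heidi | 3

(Frank, 3); (Frank, 3); (Frank, 3); (Heidi, 3); (Heidi, 3); (Heidi, 3)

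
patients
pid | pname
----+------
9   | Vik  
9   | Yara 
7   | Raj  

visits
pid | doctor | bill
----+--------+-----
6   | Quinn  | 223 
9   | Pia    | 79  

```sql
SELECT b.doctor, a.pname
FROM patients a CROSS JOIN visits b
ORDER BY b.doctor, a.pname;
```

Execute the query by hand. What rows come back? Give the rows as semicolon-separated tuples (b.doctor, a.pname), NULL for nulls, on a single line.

CROSS JOIN pairs every row of `patients` with every row of `visits`: 3 × 2 = 6 rows.
After projecting and ordering:
b.doctor | a.pname
Pia | Raj
Pia | Vik
Pia | Yara
Quinn | Raj
Quinn | Vik
Quinn | Yara

(Pia, Raj); (Pia, Vik); (Pia, Yara); (Quinn, Raj); (Quinn, Vik); (Quinn, Yara)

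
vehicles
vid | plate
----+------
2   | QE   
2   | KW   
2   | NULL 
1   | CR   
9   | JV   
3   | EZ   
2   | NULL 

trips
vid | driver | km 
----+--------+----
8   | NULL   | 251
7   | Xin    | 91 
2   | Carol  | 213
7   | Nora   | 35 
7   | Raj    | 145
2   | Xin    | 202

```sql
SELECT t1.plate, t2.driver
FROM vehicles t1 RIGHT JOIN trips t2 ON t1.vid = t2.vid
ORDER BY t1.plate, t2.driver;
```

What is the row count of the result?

12

RIGHT JOIN keeps every row from `trips`; unmatched rows get NULL for `vehicles`'s columns.
Matching on t1.vid = t2.vid.
- t1[0] vid=2 → 2 match(es) in t2 → 2 row(s).
- t1[1] vid=2 → 2 match(es) in t2 → 2 row(s).
- t1[2] vid=2 → 2 match(es) in t2 → 2 row(s).
- t1[3] vid=1 → no match.
- t1[4] vid=9 → no match.
- t1[5] vid=3 → no match.
- t1[6] vid=2 → 2 match(es) in t2 → 2 row(s).
- plus 4 unmatched t2 row(s), each kept with NULL t1 columns.
Total: 8 matched + 4 padded = 12 rows.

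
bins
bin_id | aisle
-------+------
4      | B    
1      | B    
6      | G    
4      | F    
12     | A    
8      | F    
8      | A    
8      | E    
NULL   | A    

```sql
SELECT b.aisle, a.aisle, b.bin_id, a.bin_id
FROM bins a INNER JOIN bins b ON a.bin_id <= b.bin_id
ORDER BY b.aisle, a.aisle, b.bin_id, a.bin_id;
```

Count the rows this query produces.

INNER JOIN keeps only pairs where the ON condition holds.
Matching on a.bin_id <= b.bin_id. A NULL in a compared column never satisfies the condition.
- a[0] bin_id=4 → 7 match(es) in b → 7 row(s).
- a[1] bin_id=1 → 8 match(es) in b → 8 row(s).
- a[2] bin_id=6 → 5 match(es) in b → 5 row(s).
- a[3] bin_id=4 → 7 match(es) in b → 7 row(s).
- a[4] bin_id=12 → 1 match(es) in b → 1 row(s).
- a[5] bin_id=8 → 4 match(es) in b → 4 row(s).
- a[6] bin_id=8 → 4 match(es) in b → 4 row(s).
- a[7] bin_id=8 → 4 match(es) in b → 4 row(s).
- a[8] bin_id=NULL → no match; dropped.
Total: 40 rows.

40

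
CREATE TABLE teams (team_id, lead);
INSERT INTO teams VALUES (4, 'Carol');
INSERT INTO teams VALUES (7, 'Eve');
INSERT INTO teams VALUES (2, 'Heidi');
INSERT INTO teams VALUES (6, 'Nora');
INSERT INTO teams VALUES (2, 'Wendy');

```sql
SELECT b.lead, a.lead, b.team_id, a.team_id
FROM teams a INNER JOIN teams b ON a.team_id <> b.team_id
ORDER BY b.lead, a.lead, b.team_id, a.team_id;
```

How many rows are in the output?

INNER JOIN keeps only pairs where the ON condition holds.
Matching on a.team_id <> b.team_id.
- a[0] team_id=4 → 4 match(es) in b → 4 row(s).
- a[1] team_id=7 → 4 match(es) in b → 4 row(s).
- a[2] team_id=2 → 3 match(es) in b → 3 row(s).
- a[3] team_id=6 → 4 match(es) in b → 4 row(s).
- a[4] team_id=2 → 3 match(es) in b → 3 row(s).
Total: 18 rows.

18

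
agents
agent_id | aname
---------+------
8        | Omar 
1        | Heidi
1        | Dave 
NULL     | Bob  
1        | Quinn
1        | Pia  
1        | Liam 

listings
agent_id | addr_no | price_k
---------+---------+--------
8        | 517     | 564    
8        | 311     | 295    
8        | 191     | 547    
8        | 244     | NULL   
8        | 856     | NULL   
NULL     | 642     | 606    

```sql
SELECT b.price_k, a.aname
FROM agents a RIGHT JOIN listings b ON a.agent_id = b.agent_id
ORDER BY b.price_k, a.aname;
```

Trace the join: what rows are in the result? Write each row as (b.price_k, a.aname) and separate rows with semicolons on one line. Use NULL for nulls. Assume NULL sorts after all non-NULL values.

RIGHT JOIN keeps every row from `listings`; unmatched rows get NULL for `agents`'s columns.
Matching on a.agent_id = b.agent_id. A NULL in a compared column never satisfies the condition.
- a (agent_id=8) pairs with 5 row(s) of b.
- a (agent_id=1) has no partner in b.
- a (agent_id=1) has no partner in b.
- a (agent_id=NULL) has no partner in b.
- a (agent_id=1) has no partner in b.
- a (agent_id=1) has no partner in b.
- a (agent_id=1) has no partner in b.
- plus 1 unmatched b row(s), each kept with NULL a columns.
After projecting and ordering:
b.price_k | a.aname
295 | Omar
547 | Omar
564 | Omar
606 | NULL
NULL | Omar
NULL | Omar

(295, Omar); (547, Omar); (564, Omar); (606, NULL); (NULL, Omar); (NULL, Omar)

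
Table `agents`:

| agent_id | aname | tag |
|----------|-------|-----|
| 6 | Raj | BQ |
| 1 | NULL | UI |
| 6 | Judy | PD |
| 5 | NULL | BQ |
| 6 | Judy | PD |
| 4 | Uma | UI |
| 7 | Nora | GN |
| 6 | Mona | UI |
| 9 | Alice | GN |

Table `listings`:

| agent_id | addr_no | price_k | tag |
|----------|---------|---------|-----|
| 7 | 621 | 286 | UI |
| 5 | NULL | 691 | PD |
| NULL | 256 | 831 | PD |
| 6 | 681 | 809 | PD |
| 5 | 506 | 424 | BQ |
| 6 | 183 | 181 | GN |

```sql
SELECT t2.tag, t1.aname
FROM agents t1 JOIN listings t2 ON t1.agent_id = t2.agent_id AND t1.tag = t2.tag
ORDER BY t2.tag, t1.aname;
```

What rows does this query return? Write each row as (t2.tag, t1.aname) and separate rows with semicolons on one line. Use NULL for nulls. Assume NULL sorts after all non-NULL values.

INNER JOIN keeps only pairs where the ON condition holds.
Matching on t1.agent_id = t2.agent_id AND t1.tag = t2.tag. A NULL in a compared column never satisfies the condition.
- t1 row (agent_id=6, tag=BQ): no match → dropped.
- t1 row (agent_id=1, tag=UI): no match → dropped.
- t1 row (agent_id=6, tag=PD): matches 1 t2 row(s) → 1 output row(s).
- t1 row (agent_id=5, tag=BQ): matches 1 t2 row(s) → 1 output row(s).
- t1 row (agent_id=6, tag=PD): matches 1 t2 row(s) → 1 output row(s).
- t1 row (agent_id=4, tag=UI): no match → dropped.
- t1 row (agent_id=7, tag=GN): no match → dropped.
- t1 row (agent_id=6, tag=UI): no match → dropped.
- t1 row (agent_id=9, tag=GN): no match → dropped.
After projecting and ordering:
t2.tag | t1.aname
BQ | NULL
PD | Judy
PD | Judy

(BQ, NULL); (PD, Judy); (PD, Judy)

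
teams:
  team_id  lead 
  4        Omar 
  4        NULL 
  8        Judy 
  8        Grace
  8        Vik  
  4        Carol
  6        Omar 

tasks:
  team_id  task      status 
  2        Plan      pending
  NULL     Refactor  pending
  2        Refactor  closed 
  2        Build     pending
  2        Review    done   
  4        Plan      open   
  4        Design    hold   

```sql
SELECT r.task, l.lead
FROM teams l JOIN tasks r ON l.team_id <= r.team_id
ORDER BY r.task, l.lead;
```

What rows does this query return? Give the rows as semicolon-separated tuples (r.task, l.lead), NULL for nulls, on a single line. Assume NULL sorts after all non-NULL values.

(Design, Carol); (Design, Omar); (Design, NULL); (Plan, Carol); (Plan, Omar); (Plan, NULL)

INNER JOIN keeps only pairs where the ON condition holds.
Matching on l.team_id <= r.team_id. A NULL in a compared column never satisfies the condition.
Matched pairs: 6.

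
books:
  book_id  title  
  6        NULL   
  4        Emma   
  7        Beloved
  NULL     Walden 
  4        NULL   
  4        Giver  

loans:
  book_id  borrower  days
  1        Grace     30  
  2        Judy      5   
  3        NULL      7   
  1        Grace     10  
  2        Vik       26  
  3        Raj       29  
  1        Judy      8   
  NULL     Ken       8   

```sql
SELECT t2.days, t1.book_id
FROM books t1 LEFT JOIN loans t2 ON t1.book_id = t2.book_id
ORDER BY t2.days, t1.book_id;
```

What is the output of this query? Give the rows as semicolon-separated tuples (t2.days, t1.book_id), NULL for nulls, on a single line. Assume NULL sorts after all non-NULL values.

(NULL, 4); (NULL, 4); (NULL, 4); (NULL, 6); (NULL, 7); (NULL, NULL)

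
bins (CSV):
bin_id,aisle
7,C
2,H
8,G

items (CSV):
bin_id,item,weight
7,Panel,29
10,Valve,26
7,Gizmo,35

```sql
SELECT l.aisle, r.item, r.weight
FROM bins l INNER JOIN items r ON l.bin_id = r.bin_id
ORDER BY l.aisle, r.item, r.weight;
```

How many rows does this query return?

INNER JOIN keeps only pairs where the ON condition holds.
Matching on l.bin_id = r.bin_id.
- l (bin_id=7) pairs with 2 row(s) of r.
- l (bin_id=2) has no partner → excluded.
- l (bin_id=8) has no partner → excluded.
Total: 2 rows.

2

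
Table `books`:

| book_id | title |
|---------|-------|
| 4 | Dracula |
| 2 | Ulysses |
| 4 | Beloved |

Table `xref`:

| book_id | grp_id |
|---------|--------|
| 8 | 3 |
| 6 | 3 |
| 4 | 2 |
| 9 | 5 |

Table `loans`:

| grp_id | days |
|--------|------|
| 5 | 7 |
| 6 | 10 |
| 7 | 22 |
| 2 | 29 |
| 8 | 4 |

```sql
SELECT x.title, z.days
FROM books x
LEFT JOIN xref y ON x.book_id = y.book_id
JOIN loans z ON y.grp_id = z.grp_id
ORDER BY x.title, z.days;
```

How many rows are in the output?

2

Step 1 — x LEFT JOIN y on book_id → 3 row(s).
Then INNER JOIN `loans z` on grp_id: keep only rows whose y.grp_id appears in z.
Result: 2 row(s).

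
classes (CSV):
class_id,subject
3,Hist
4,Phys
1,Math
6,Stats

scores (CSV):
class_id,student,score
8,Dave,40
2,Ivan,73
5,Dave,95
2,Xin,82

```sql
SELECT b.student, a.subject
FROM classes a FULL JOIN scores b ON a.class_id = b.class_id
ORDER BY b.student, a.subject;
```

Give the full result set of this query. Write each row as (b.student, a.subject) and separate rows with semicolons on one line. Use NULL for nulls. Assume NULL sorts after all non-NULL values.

(Dave, NULL); (Dave, NULL); (Ivan, NULL); (Xin, NULL); (NULL, Hist); (NULL, Math); (NULL, Phys); (NULL, Stats)

FULL OUTER JOIN keeps every row from both sides; unmatched rows get NULL for the other side's columns.
Matching on a.class_id = b.class_id.
Matched pairs: 0; unmatched a rows kept: 4; unmatched b rows kept: 4.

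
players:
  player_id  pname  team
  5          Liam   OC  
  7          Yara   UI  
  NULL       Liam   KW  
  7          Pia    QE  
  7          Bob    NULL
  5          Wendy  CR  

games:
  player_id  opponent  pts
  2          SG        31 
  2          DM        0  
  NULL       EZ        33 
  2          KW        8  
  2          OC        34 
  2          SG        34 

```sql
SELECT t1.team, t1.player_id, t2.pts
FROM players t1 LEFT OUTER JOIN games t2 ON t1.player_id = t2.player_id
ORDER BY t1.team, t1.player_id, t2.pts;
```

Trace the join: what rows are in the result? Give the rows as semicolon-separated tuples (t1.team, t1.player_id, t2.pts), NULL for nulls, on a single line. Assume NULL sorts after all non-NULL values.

(CR, 5, NULL); (KW, NULL, NULL); (OC, 5, NULL); (QE, 7, NULL); (UI, 7, NULL); (NULL, 7, NULL)

LEFT JOIN keeps every row from `players`; unmatched rows get NULL for `games`'s columns.
Matching on t1.player_id = t2.player_id. A NULL in a compared column never satisfies the condition.
- player_id=5: no t2 row matches, row kept with t2 columns NULL.
- player_id=7: no t2 row matches, row kept with t2 columns NULL.
- player_id=NULL: no t2 row matches, row kept with t2 columns NULL.
- player_id=7: no t2 row matches, row kept with t2 columns NULL.
- player_id=7: no t2 row matches, row kept with t2 columns NULL.
- player_id=5: no t2 row matches, row kept with t2 columns NULL.
After projecting and ordering:
t1.team | t1.player_id | t2.pts
CR | 5 | NULL
KW | NULL | NULL
OC | 5 | NULL
QE | 7 | NULL
UI | 7 | NULL
NULL | 7 | NULL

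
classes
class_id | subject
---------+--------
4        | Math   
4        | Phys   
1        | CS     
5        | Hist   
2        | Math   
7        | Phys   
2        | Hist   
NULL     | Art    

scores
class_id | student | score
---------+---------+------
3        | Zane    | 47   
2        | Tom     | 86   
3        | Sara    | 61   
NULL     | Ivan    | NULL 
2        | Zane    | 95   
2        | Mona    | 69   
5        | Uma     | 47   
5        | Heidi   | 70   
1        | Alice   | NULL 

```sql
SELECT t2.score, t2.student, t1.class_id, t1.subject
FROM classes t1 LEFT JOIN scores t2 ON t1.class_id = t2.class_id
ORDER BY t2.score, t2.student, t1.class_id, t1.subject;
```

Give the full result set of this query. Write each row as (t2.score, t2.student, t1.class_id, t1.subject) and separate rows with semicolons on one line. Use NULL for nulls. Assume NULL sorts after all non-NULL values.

LEFT JOIN keeps every row from `classes`; unmatched rows get NULL for `scores`'s columns.
Matching on t1.class_id = t2.class_id. A NULL in a compared column never satisfies the condition.
Matched pairs: 9; unmatched t1 rows kept: 4.

(47, Uma, 5, Hist); (69, Mona, 2, Hist); (69, Mona, 2, Math); (70, Heidi, 5, Hist); (86, Tom, 2, Hist); (86, Tom, 2, Math); (95, Zane, 2, Hist); (95, Zane, 2, Math); (NULL, Alice, 1, CS); (NULL, NULL, 4, Math); (NULL, NULL, 4, Phys); (NULL, NULL, 7, Phys); (NULL, NULL, NULL, Art)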